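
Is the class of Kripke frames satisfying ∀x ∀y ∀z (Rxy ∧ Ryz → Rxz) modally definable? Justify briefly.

Yes — defined by □p → □□p

This is a Sahlqvist condition; the 4 axiom □p → □□p defines it.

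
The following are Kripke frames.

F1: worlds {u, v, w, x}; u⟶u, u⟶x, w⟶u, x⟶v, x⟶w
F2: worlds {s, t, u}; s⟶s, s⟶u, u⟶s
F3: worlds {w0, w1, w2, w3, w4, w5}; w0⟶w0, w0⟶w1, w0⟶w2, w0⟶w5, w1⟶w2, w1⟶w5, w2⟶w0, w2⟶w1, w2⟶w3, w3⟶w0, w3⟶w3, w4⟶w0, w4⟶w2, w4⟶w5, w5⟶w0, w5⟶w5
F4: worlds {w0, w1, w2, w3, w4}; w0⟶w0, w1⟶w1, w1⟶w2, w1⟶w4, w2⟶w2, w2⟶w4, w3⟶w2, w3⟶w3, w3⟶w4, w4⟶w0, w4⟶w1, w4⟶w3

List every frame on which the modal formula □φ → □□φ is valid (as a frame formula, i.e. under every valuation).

none

This is the axiom for transitivity; its first-order frame correspondent is ∀x ∀y ∀z (Rxy ∧ Ryz → Rxz).
F1: fails — Rxw and Rwu but not Rxu.
F2: fails — Rus and Rsu but not Ruu.
F3: fails — Rw1w5 and Rw5w0 but not Rw1w0.
F4: fails — Rw2w4 and Rw4w1 but not Rw2w1.
Valid on no frame.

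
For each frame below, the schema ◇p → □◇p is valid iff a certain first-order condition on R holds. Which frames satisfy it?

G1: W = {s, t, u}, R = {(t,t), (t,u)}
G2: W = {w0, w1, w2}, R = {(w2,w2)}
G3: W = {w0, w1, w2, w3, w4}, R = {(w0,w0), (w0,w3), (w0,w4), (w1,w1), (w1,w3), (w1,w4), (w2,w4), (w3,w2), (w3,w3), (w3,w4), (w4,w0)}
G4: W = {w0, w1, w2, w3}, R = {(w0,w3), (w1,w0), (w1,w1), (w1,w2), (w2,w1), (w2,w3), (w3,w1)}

G2

The schema corresponds to the Euclidean property: ∀x ∀y ∀z (Rxy ∧ Rxz → Ryz).
G1: fails — Rtu and Rtt but not Rut.
G2: holds.
G3: fails — Rw0w4 and Rw0w4 but not Rw4w4.
G4: fails — Rw0w3 and Rw0w3 but not Rw3w3.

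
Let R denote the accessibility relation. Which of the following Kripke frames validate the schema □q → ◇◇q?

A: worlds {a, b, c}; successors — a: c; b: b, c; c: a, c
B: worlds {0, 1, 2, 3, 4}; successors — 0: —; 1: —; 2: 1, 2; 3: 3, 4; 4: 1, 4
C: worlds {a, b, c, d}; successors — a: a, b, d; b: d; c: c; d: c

A

Frame correspondent (Sahlqvist): ∀x ∃w (xRw ∧ xR²w) — i.e. a generalized confluence (Geach) condition.
A: holds.
B: fails — at 0 but no w with 0Rw and 0R²w.
C: fails — at b but no w with bRw and bR²w.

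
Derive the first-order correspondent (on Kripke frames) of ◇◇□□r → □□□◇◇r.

∀x ∀y ∀z ((xR²y ∧ xR³z) → ∃w (yR²w ∧ zR²w))

This is a Sahlqvist (Geach-type) schema ◇^2□^2r → □^3◇^2r.
Minimal-valuation argument: fix x; take any y with xR^2y and any z with xR^3z. Set V(r) to the set of worlds R-reachable from y in exactly 2 steps. Then □^2r holds at y, so the antecedent holds at x; validity forces ◇^2r at z, giving a w with zR^2w and yR^2w.
First-order correspondent: ∀x ∀y ∀z ((xR²y ∧ xR³z) → ∃w (yR²w ∧ zR²w)).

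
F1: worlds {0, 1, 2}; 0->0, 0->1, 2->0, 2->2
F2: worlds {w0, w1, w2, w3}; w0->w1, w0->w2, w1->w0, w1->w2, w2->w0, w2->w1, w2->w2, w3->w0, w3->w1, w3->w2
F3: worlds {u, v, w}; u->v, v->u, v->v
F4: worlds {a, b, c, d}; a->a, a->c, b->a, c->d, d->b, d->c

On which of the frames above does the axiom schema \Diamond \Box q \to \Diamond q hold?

F2, F3

Frame correspondent (Sahlqvist): \forall x \forall y (xRy \to \exists w (yRw \wedge xRw)) — i.e. a generalized confluence (Geach) condition.
F1: fails — 0R1 but no w with 1Rw and 0Rw.
F2: satisfies the condition.
F3: satisfies the condition.
F4: fails — aRc but no w with cRw and aRw.
Valid on: F2, F3.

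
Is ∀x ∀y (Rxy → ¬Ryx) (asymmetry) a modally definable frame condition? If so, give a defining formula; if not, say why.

Modal frame validity is preserved under surjective bounded morphisms.
The 4-cycle (worlds s,t,u,v with s→t→u→v→s) is asymmetric. Mapping every world to a single reflexive point • is a surjective bounded morphism, and the reflexive point is not asymmetric (R•• but asymmetry requires ¬R••).
So the class is not modally definable.

No — not modally definable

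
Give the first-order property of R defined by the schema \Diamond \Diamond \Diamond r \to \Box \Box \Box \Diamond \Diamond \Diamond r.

This is a Sahlqvist (Geach-type) schema ◇^3□^0r → □^3◇^3r.
Minimal-valuation argument: fix x; take any y with xR^3y and any z with xR^3z. Set V(r) to the set of worlds R-reachable from y in exactly 0 steps. Then □^0r holds at y, so the antecedent holds at x; validity forces ◇^3r at z, giving a w with zR^3w and yR^0w.
First-order correspondent: \forall x \forall y \forall z ((x R^3 y \wedge x R^3 z) \to \exists w (y = w \wedge z R^3 w)).

\forall x \forall y \forall z ((x R^3 y \wedge x R^3 z) \to \exists w (y = w \wedge z R^3 w))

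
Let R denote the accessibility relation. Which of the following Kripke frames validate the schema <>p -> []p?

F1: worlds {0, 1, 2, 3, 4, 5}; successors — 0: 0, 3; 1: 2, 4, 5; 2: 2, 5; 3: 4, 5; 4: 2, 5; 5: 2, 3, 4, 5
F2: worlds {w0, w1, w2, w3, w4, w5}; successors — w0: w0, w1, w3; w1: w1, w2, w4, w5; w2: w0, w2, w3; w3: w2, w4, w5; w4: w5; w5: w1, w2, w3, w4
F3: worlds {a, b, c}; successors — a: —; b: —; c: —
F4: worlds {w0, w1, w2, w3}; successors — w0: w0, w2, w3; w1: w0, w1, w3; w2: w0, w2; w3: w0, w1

The schema corresponds to partial functionality: forall x forall y forall z (Rxy & Rxz -> y = z).
F1: fails — 0 sees both 0 and 3.
F2: fails — w0 sees both w0 and w1.
F3: condition met.
F4: fails — w0 sees both w0 and w2.

F3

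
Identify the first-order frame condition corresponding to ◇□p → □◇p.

This schema is the .2 axiom.
Its frame correspondent is convergence — ∀x ∀y ∀z (Rxy ∧ Rxz → ∃w (Ryw ∧ Rzw)).

convergence: ∀x ∀y ∀z (Rxy ∧ Rxz → ∃w (Ryw ∧ Rzw))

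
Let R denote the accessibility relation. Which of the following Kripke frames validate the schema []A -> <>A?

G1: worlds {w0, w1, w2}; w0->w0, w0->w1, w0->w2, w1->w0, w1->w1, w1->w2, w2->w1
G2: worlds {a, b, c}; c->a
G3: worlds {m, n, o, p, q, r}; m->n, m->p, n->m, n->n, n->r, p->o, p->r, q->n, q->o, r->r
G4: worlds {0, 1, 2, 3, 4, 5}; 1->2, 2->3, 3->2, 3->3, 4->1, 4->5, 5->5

G1

This is the axiom for seriality; its first-order frame correspondent is forall x exists y Rxy.
G1: ✓.
G2: fails — world a has no successor.
G3: fails — world o has no successor.
G4: fails — world 0 has no successor.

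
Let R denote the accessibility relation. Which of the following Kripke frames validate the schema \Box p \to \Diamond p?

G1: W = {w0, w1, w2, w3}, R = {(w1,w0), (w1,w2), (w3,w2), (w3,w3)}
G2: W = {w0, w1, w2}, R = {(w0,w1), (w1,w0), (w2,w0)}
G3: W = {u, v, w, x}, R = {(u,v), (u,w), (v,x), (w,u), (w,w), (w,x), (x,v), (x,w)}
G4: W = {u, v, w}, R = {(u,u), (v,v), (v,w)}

Frame correspondent (Sahlqvist): \forall x \exists y Rxy — i.e. seriality.
G1: fails — world w0 has no successor.
G2: satisfies the condition.
G3: satisfies the condition.
G4: fails — world w has no successor.

G2, G3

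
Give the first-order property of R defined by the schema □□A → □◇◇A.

This is a Sahlqvist (Geach-type) schema ◇^0□^2A → □^1◇^2A.
Minimal-valuation argument: fix x; take any y with xR^0y and any z with xR^1z. Set V(A) to the set of worlds R-reachable from y in exactly 2 steps. Then □^2A holds at y, so the antecedent holds at x; validity forces ◇^2A at z, giving a w with zR^2w and yR^2w.
First-order correspondent: ∀x ∀z (xRz → ∃w (xR²w ∧ zR²w)).

∀x ∀z (xRz → ∃w (xR²w ∧ zR²w))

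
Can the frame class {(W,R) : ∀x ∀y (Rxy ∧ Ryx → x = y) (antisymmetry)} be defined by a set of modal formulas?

Not modally definable

Any modally definable frame class is closed under surjective bounded morphisms.
The 6-cycle (worlds w0,w1,w2,w3,w4,w5 with w0→w1→w2→w3→w4→w5→w0) is antisymmetric. Sending even-indexed worlds to • and odd-indexed worlds to ∘ is a surjective bounded morphism onto the two-world frame with •↔∘, which is not antisymmetric.
So no modal formula (or set of formulas) defines exactly the antisymmetric frames.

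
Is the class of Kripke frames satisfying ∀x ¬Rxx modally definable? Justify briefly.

Modal frame validity is preserved under surjective bounded morphisms.
The 2-cycle (worlds w0,w1 with w0→w1→w0) is irreflexive, and the map sending every world to a single reflexive point • is a surjective bounded morphism (forth: every edge maps to (•,•); back: every world has a successor). So any modal formula valid on the 2-cycle is also valid on the reflexive point, which is not irreflexive.
So the class is not modally definable.

Not modally definable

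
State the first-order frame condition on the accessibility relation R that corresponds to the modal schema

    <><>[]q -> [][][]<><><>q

forall x forall y forall z ((x R^2 y & x R^3 z) -> exists w (yRw & z R^3 w))

This is a Sahlqvist (Geach-type) schema ◇^2□^1q → □^3◇^3q.
First-order correspondent: forall x forall y forall z ((x R^2 y & x R^3 z) -> exists w (yRw & z R^3 w)).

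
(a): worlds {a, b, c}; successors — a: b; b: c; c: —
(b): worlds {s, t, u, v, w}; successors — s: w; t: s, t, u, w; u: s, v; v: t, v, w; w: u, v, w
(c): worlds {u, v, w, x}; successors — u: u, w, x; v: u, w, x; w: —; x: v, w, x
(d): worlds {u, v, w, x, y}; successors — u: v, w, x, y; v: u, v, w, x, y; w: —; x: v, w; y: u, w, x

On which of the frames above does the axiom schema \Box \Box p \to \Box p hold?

The schema corresponds to density: \forall x \forall y (Rxy \to \exists z (Rxz \wedge Rzy)).
(a): fails — Rab but no z with Raz and Rzb.
(b): fails — Rus but no z with Ruz and Rzs.
(c): holds.
(d): fails — Ryu but no z with Ryz and Rzu.
Valid on: (c).

(c)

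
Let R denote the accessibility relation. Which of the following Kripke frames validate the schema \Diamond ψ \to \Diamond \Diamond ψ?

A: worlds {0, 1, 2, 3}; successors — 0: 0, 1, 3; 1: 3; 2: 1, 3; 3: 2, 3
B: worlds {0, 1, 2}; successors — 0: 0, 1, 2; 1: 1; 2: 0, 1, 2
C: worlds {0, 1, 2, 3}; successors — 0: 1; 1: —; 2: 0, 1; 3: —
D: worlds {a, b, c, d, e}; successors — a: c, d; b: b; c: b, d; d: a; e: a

B

Frame correspondent (Sahlqvist): \forall x \forall y (xRy \to \exists w (y = w \wedge x R^2 w)) — i.e. a generalized confluence (Geach) condition.
A: fails — 2R1 but no w with 1=w and 2R²w.
B: satisfies the condition.
C: fails — 0R1 but no w with 1=w and 0R²w.
D: fails — aRc but no w with c=w and aR²w.
Valid on: B.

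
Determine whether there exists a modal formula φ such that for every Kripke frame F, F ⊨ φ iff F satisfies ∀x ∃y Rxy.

Yes — defined by □p → ◇p

This is a Sahlqvist condition; the D axiom □p → ◇p defines it.
Suppose □p→◇p is valid. At any x set V(p)=W. Then □p at x, so ◇p at x, so x has a successor.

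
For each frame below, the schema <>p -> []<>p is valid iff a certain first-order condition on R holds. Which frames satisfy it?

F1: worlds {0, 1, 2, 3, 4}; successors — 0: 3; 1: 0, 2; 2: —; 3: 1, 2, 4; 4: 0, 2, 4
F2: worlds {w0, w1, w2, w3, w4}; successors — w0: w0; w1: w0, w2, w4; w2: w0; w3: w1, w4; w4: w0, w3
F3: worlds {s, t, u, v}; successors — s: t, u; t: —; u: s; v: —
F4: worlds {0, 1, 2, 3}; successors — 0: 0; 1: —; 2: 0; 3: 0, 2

The schema corresponds to the Euclidean property: forall x forall y forall z (Rxy & Rxz -> Ryz).
F1: fails — R03 and R03 but not R33.
F2: fails — Rw1w2 and Rw1w2 but not Rw2w2.
F3: fails — Rsu and Rsu but not Ruu.
F4: fails — R32 and R32 but not R22.
Valid on no frame.

none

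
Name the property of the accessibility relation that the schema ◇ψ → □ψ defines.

This is the CD axiom.
Its frame correspondent is partial functionality — ∀x ∀y ∀z (Rxy ∧ Rxz → y = z).

partial functionality: ∀x ∀y ∀z (Rxy ∧ Rxz → y = z)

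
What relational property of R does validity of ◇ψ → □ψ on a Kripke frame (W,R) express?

This is the CD axiom.
It corresponds to partial functionality: ∀x ∀y ∀z (Rxy ∧ Rxz → y = z).

Partial functionality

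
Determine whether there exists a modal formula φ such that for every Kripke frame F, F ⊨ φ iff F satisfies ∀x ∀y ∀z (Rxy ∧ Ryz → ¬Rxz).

If a class were modally definable it would be closed under surjective bounded morphisms (Goldblatt–Thomason).
The 3-cycle (worlds a,b,c with a→b→c→a) is intransitive. Mapping every world to a single reflexive point • is a surjective bounded morphism; the reflexive point is not intransitive (R••∧R•• but R••).
Hence intransitivity is not modally definable.

Not definable by any modal formula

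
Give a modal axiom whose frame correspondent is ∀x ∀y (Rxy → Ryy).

A defining formula is □(□s → s) (the T□ axiom).
Suppose □(□s→s) is valid. Take Rxy and set V(s)={w : Ryw}. Then at y, □s holds; since □(□s→s) at x, □s→s at y, so s at y, i.e. Ryy.

□(□s → s)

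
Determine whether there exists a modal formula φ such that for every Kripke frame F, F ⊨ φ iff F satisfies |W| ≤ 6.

No — not modally definable

Any modally definable frame class is closed under disjoint unions.
Any modal formula valid on each of 7 disjoint one-world frames is valid on their disjoint union (validity is preserved under disjoint unions). Each one-world frame has |W|=1≤6, but the union has |W|=7.
Hence having at most 6 worlds is not modally definable.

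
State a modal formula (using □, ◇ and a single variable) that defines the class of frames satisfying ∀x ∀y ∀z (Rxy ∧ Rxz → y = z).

◇ψ → □ψ

This is partial functionality; the standard corresponding axiom is CD: ◇ψ → □ψ.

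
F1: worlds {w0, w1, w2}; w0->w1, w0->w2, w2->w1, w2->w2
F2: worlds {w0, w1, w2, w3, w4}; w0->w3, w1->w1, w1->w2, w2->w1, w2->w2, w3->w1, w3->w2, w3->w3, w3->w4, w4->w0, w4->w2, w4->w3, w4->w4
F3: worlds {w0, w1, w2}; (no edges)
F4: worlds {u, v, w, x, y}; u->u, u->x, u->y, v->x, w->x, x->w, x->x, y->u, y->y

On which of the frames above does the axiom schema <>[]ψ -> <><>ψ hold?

This is the axiom for a generalized confluence (Geach) condition; its first-order frame correspondent is forall x forall y (xRy -> exists w (yRw & x R^2 w)).
F1: fails — w0Rw1 but no w with w1Rw and w0R²w.
F2: satisfies the condition.
F3: satisfies the condition.
F4: satisfies the condition.
Valid on: F2, F3, F4.

F2, F3, F4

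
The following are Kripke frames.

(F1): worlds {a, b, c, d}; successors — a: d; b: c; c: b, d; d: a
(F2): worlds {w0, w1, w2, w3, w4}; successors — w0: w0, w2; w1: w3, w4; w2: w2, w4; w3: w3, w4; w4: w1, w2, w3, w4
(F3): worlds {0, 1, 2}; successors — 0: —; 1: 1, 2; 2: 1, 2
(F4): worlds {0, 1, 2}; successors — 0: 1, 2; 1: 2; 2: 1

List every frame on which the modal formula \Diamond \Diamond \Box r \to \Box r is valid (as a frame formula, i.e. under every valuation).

Frame correspondent (Sahlqvist): \forall x \forall y \forall z ((x R^2 y \wedge xRz) \to \exists w (yRw \wedge z = w)) — i.e. a generalized confluence (Geach) condition.
(F1): fails — bR²d, bRc but no w with dRw and c=w.
(F2): fails — w0R²w2, w0Rw0 but no w with w2Rw and w0=w.
(F3): satisfies the condition.
(F4): fails — 0R²1, 0R1 but no w with 1Rw and 1=w.
Valid on: (F3).

(F3)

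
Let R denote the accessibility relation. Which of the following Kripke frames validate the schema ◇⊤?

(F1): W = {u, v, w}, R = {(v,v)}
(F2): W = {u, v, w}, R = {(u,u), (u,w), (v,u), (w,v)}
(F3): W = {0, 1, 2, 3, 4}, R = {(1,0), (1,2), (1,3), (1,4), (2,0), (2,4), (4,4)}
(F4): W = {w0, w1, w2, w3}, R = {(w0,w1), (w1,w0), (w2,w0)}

(F2)

Frame correspondent (Sahlqvist): ∀x ∃y Rxy — i.e. seriality.
(F1): fails — world u has no successor.
(F2): satisfies the condition.
(F3): fails — world 0 has no successor.
(F4): fails — world w3 has no successor.
Valid on: (F2).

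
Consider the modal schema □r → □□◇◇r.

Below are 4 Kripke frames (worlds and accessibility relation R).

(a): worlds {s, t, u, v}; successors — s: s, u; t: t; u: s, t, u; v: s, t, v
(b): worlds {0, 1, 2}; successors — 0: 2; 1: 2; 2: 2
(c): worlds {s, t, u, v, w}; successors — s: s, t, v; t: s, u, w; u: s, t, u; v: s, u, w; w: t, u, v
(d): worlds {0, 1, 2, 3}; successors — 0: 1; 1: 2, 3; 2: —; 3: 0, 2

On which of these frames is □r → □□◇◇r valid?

The schema corresponds to a generalized confluence (Geach) condition: ∀x ∀z (xR²z → ∃w (xRw ∧ zR²w)).
(a): fails — sR²t but no w with sRw and tR²w.
(b): satisfies the condition.
(c): satisfies the condition.
(d): fails — 0R²2 but no w with 0Rw and 2R²w.

(b), (c)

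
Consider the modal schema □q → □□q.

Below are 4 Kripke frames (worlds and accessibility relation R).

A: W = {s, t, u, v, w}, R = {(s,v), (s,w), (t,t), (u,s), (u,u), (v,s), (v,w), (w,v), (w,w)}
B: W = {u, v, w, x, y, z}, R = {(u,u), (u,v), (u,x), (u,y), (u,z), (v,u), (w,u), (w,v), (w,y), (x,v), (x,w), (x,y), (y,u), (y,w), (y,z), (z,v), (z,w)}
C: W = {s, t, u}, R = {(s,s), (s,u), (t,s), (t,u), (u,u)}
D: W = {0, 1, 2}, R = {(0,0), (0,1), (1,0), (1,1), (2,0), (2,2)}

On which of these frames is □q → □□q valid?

C

Frame correspondent (Sahlqvist): ∀x ∀y ∀z (Rxy ∧ Ryz → Rxz) — i.e. transitivity.
A: fails — Rus and Rsv but not Ruv.
B: fails — Ruz and Rzw but not Ruw.
C: holds.
D: fails — R20 and R01 but not R21.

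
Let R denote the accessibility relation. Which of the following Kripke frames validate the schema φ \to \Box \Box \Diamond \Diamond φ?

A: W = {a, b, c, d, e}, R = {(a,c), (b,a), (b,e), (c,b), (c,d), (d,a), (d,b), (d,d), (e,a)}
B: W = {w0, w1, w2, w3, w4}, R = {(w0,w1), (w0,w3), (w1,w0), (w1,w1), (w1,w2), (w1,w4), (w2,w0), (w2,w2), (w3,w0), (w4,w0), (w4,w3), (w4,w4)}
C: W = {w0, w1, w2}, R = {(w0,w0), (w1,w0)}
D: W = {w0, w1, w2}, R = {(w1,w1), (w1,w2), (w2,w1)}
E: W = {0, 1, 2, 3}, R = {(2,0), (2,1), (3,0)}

D, E

Frame correspondent (Sahlqvist): \forall x \forall z (x R^2 z \to \exists w (x = w \wedge z R^2 w)) — i.e. a generalized confluence (Geach) condition.
A: fails — cR²a but no w with c=w and aR²w.
B: fails — w2R²w3 but no w with w2=w and w3R²w.
C: fails — w1R²w0 but no w with w1=w and w0R²w.
D: condition met.
E: condition met.
Valid on: D, E.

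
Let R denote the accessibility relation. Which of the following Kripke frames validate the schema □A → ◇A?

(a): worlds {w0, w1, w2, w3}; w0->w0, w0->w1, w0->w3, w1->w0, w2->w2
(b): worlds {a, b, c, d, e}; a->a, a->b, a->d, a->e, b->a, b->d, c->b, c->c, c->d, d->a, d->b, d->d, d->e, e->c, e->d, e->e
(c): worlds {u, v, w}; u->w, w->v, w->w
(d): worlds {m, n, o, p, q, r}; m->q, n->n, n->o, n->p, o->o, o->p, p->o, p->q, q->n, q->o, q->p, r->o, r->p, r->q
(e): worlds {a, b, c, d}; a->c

(b), (d)

This is the axiom for seriality; its first-order frame correspondent is ∀x ∃y Rxy.
(a): fails — world w3 has no successor.
(b): condition met.
(c): fails — world v has no successor.
(d): condition met.
(e): fails — world b has no successor.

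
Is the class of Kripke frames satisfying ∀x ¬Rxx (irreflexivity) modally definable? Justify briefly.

If a class were modally definable it would be closed under surjective bounded morphisms (Goldblatt–Thomason).
The 5-cycle (worlds s,t,u,v,w with s→t→u→v→w→s) is irreflexive, and the map sending every world to a single reflexive point • is a surjective bounded morphism (forth: every edge maps to (•,•); back: every world has a successor). So any modal formula valid on the 5-cycle is also valid on the reflexive point, which is not irreflexive.
So no modal formula (or set of formulas) defines exactly the irreflexive frames.

No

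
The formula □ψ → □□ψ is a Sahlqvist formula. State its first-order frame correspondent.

Suppose □ψ→□□ψ is valid. Take Rxy, Ryz and set V(ψ)={w : Rxw}. Then □ψ at x, so □□ψ at x, so □ψ at y, so ψ at z, i.e. Rxz.

transitivity: ∀x ∀y ∀z (Rxy ∧ Ryz → Rxz)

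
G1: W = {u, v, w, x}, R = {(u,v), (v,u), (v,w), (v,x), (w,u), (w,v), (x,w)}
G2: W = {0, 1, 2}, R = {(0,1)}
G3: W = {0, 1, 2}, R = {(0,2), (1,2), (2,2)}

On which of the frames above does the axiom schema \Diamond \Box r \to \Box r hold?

The schema corresponds to the Euclidean property: \forall x \forall y \forall z (Rxy \wedge Rxz \to Ryz).
G1: fails — Ruv and Ruv but not Rvv.
G2: fails — R01 and R01 but not R11.
G3: satisfies the condition.

G3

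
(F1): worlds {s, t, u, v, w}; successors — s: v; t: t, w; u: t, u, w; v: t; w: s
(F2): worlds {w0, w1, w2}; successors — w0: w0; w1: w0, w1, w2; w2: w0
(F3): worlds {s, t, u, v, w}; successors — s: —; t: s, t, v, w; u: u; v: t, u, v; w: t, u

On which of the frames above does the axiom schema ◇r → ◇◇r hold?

This is the axiom for a generalized confluence (Geach) condition; its first-order frame correspondent is ∀x ∀y (xRy → ∃w (y = w ∧ xR²w)).
(F1): fails — sRv but no w* with v=w* and sR²w*.
(F2): ✓.
(F3): ✓.

(F2), (F3)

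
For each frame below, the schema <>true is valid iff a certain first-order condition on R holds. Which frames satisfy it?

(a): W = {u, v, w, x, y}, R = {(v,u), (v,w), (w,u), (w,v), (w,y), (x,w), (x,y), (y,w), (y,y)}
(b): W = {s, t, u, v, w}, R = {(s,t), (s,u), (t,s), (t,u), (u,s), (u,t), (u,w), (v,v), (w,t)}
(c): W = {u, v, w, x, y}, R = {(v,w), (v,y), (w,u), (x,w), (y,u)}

Frame correspondent (Sahlqvist): forall x exists y Rxy — i.e. seriality.
(a): fails — world u has no successor.
(b): holds.
(c): fails — world u has no successor.
Valid on: (b).

(b)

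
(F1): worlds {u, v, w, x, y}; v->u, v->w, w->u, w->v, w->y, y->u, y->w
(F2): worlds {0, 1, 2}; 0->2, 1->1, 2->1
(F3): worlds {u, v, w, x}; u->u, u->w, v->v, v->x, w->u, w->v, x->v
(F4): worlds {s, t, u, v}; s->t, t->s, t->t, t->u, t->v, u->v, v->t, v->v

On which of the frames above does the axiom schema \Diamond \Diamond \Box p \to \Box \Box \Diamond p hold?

(F2)

The schema corresponds to a generalized confluence (Geach) condition: \forall x \forall y \forall z ((x R^2 y \wedge x R^2 z) \to \exists w (yRw \wedge zRw)).
(F1): fails — vR²u, vR²u but no t with uRt and uRt.
(F2): satisfies the condition.
(F3): fails — uR²u, uR²v but no t with uRt and vRt.
(F4): fails — sR²s, sR²u but no w with sRw and uRw.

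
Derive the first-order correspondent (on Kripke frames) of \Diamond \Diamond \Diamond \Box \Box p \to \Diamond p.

This is a Sahlqvist (Geach-type) schema ◇^3□^2p → □^0◇^1p.
First-order correspondent: \forall x \forall y (x R^3 y \to \exists w (y R^2 w \wedge xRw)).

\forall x \forall y (x R^3 y \to \exists w (y R^2 w \wedge xRw))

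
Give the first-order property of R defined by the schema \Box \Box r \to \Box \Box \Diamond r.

\forall x \forall z (x R^2 z \to \exists w (x R^2 w \wedge zRw))

This is a Sahlqvist (Geach-type) schema ◇^0□^2r → □^2◇^1r.
First-order correspondent: \forall x \forall z (x R^2 z \to \exists w (x R^2 w \wedge zRw)).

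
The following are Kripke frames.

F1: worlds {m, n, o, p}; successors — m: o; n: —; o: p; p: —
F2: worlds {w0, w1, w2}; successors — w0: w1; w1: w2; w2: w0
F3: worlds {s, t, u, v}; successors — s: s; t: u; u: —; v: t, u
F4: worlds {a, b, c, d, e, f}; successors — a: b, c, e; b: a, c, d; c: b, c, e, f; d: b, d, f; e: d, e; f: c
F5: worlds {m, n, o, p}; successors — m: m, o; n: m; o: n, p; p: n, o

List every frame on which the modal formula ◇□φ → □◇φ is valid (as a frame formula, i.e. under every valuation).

The schema corresponds to convergence: ∀x ∀y ∀z (Rxy ∧ Rxz → ∃w (Ryw ∧ Rzw)).
F1: fails — Rop and Rop but p and p have no common successor.
F2: ✓.
F3: fails — Rtu and Rtu but u and u have no common successor.
F4: fails — Rcf and Rce but f and e have no common successor.
F5: fails — Rmo and Rmm but o and m have no common successor.

F2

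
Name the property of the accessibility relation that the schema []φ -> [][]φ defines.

Transitivity

Suppose □φ→□□φ is valid. Take Rxy, Ryz and set V(φ)={w : Rxw}. Then □φ at x, so □□φ at x, so □φ at y, so φ at z, i.e. Rxz.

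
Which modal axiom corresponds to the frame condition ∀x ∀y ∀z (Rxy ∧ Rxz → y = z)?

◇q → □q

A defining formula is ◇q → □q (the CD axiom).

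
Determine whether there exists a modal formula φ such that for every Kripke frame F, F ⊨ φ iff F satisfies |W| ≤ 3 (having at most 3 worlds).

Any modally definable frame class is closed under disjoint unions.
Any modal formula valid on each of 4 disjoint one-world frames is valid on their disjoint union (validity is preserved under disjoint unions). Each one-world frame has |W|=1≤3, but the union has |W|=4.
So the class is not modally definable.

Not modally definable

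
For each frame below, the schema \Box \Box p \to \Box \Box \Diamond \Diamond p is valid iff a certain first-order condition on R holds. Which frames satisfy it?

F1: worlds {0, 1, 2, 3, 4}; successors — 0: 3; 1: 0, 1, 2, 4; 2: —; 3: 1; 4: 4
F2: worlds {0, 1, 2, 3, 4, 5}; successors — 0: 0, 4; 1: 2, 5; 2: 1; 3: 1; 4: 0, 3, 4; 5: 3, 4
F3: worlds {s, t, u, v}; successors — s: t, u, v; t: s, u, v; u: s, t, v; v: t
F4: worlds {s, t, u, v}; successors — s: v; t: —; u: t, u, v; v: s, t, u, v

F3

This is the axiom for a generalized confluence (Geach) condition; its first-order frame correspondent is \forall x \forall z (x R^2 z \to \exists w (x R^2 w \wedge z R^2 w)).
F1: fails — 1R²2 but no w with 1R²w and 2R²w.
F2: fails — 0R²3 but no w with 0R²w and 3R²w.
F3: ✓.
F4: fails — sR²t but no w with sR²w and tR²w.
Valid on: F3.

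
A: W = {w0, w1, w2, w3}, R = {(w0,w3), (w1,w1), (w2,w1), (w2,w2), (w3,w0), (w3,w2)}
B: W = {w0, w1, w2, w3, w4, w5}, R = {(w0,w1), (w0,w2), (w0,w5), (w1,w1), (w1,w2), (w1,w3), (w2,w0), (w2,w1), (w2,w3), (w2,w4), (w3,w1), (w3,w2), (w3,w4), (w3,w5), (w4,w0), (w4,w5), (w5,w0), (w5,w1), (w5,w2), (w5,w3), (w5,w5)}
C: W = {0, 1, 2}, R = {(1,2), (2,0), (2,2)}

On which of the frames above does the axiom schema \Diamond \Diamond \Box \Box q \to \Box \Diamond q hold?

B

The schema corresponds to a generalized confluence (Geach) condition: \forall x \forall y \forall z ((x R^2 y \wedge xRz) \to \exists w (y R^2 w \wedge zRw)).
A: fails — w3R²w1, w3Rw0 but no w with w1R²w and w0Rw.
B: ✓.
C: fails — 1R²0, 1R2 but no w with 0R²w and 2Rw.
Valid on: B.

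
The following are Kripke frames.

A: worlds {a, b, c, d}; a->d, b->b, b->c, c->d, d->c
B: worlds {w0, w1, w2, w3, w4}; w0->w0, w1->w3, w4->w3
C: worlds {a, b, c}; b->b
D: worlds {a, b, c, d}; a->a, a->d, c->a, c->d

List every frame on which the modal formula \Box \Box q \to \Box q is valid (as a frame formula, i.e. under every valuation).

C, D

The schema corresponds to density: \forall x \forall y (Rxy \to \exists z (Rxz \wedge Rzy)).
A: fails — Rcd but no z with Rcz and Rzd.
B: fails — Rw4w3 but no z with Rw4z and Rzw3.
C: condition met.
D: condition met.
Valid on: C, D.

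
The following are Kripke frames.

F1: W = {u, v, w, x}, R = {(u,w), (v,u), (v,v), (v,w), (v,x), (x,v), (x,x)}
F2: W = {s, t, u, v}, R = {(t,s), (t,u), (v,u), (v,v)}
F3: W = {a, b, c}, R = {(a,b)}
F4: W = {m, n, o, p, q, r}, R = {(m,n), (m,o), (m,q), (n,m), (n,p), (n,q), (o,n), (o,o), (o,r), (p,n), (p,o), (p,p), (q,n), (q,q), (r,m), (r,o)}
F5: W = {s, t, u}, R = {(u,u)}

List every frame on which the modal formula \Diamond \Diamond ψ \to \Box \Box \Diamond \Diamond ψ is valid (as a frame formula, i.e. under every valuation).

F3, F5

Frame correspondent (Sahlqvist): \forall x \forall y \forall z ((x R^2 y \wedge x R^2 z) \to \exists w (y = w \wedge z R^2 w)) — i.e. a generalized confluence (Geach) condition.
F1: fails — vR²u, vR²u but no t with u=t and uR²t.
F2: fails — vR²u, vR²u but no w with u=w and uR²w.
F3: holds.
F4: fails — mR²m, mR²n but no w with m=w and nR²w.
F5: holds.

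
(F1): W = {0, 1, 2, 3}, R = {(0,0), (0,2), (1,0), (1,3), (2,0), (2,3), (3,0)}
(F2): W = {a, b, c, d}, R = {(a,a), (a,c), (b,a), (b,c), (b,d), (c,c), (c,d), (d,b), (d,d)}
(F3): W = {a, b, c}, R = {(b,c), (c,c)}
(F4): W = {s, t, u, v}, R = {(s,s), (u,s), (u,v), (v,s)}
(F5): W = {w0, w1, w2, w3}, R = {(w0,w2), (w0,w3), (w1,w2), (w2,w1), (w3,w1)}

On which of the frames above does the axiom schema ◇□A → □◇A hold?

The schema corresponds to convergence: ∀x ∀y ∀z (Rxy ∧ Rxz → ∃w (Ryw ∧ Rzw)).
(F1): ✓.
(F2): fails — Rba and Rbd but a and d have no common successor.
(F3): ✓.
(F4): ✓.
(F5): ✓.
Valid on: (F1), (F3), (F4), (F5).

(F1), (F3), (F4), (F5)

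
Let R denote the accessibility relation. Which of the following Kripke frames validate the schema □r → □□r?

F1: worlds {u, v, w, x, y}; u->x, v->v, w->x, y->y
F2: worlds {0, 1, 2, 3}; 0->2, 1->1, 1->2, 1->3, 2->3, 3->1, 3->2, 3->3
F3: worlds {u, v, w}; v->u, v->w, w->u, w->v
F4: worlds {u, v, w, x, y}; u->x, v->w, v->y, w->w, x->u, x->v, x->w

F1

Frame correspondent (Sahlqvist): ∀x ∀y ∀z (Rxy ∧ Ryz → Rxz) — i.e. transitivity.
F1: condition met.
F2: fails — R02 and R23 but not R03.
F3: fails — Rwv and Rvw but not Rww.
F4: fails — Rxu and Rux but not Rxx.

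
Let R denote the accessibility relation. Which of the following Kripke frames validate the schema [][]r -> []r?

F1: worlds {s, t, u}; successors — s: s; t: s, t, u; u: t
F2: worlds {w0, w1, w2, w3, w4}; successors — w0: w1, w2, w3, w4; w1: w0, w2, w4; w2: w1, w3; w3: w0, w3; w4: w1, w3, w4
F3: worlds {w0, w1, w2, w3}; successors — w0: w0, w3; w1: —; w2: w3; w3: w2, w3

F1, F3

The schema corresponds to density: forall x forall y (Rxy -> exists z (Rxz & Rzy)).
F1: holds.
F2: fails — Rw1w0 but no z with Rw1z and Rzw0.
F3: holds.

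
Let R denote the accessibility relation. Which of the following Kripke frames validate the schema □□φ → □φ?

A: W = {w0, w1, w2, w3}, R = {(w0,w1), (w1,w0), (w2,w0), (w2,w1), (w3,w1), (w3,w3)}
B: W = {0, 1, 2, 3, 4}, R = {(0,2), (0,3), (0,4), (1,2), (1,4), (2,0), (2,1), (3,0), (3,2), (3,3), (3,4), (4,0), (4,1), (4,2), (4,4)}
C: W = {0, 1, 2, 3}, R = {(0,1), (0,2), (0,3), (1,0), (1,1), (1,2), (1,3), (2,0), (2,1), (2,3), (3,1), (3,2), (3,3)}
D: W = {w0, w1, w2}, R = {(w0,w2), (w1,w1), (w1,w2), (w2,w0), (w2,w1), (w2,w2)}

C, D

Frame correspondent (Sahlqvist): ∀x ∀y (Rxy → ∃z (Rxz ∧ Rzy)) — i.e. density.
A: fails — Rw1w0 but no z with Rw1z and Rzw0.
B: fails — R20 but no z with R2z and Rz0.
C: satisfies the condition.
D: satisfies the condition.
Valid on: C, D.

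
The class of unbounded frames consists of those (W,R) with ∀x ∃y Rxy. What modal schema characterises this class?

The condition is seriality. The D schema □r → ◇r defines it.
Suppose □r→◇r is valid. At any x set V(r)=W. Then □r at x, so ◇r at x, so x has a successor.

□r → ◇r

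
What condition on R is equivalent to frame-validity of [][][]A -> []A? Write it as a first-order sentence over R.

forall x forall z (xRz -> exists w (x R^3 w & z = w))

This is a Sahlqvist (Geach-type) schema ◇^0□^3A → □^1◇^0A.
Minimal-valuation argument: fix x; take any y with xR^0y and any z with xR^1z. Set V(A) to the set of worlds R-reachable from y in exactly 3 steps. Then □^3A holds at y, so the antecedent holds at x; validity forces ◇^0A at z, giving a w with zR^0w and yR^3w.
First-order correspondent: forall x forall z (xRz -> exists w (x R^3 w & z = w)).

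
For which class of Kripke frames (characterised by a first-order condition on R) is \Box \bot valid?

emptiness of R

□⊥ is valid iff no world has any successor (otherwise □⊥ fails at any world with one).
The converse is a direct semantic check.
So the correspondent is emptiness of R.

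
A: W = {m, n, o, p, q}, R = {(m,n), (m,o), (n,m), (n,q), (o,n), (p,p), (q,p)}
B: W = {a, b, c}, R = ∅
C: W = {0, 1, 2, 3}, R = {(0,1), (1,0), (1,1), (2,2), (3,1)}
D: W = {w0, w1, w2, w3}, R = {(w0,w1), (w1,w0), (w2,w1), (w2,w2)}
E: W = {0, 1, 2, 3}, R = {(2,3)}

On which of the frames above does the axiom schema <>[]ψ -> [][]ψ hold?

B, E

Frame correspondent (Sahlqvist): forall x forall y forall z ((xRy & x R^2 z) -> exists w (yRw & z = w)) — i.e. a generalized confluence (Geach) condition.
A: fails — mRn, mR²n but no w with nRw and n=w.
B: satisfies the condition.
C: fails — 1R0, 1R²0 but no w with 0Rw and 0=w.
D: fails — w2Rw1, w2R²w1 but no w with w1Rw and w1=w.
E: satisfies the condition.
Valid on: B, E.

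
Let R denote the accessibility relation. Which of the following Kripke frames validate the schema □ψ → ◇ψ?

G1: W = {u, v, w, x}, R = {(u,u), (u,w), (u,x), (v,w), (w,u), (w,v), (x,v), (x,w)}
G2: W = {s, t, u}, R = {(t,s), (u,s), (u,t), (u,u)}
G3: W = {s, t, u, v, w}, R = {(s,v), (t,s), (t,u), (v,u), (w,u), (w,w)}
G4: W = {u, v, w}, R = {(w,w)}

G1

This is the axiom for seriality; its first-order frame correspondent is ∀x ∃y Rxy.
G1: satisfies the condition.
G2: fails — world s has no successor.
G3: fails — world u has no successor.
G4: fails — world u has no successor.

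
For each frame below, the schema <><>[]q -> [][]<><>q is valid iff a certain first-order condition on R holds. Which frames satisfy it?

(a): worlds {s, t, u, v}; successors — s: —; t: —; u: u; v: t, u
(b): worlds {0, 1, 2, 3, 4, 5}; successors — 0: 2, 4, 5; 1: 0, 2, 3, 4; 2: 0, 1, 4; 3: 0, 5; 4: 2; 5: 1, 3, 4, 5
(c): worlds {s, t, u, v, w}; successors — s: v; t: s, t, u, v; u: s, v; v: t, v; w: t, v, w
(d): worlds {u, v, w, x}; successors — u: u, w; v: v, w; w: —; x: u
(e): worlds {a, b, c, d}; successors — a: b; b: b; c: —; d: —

(a), (c), (e)

Frame correspondent (Sahlqvist): forall x forall y forall z ((x R^2 y & x R^2 z) -> exists w (yRw & z R^2 w)) — i.e. a generalized confluence (Geach) condition.
(a): holds.
(b): fails — 0R²4, 0R²4 but no w with 4Rw and 4R²w.
(c): holds.
(d): fails — uR²u, uR²w but no t with uRt and wR²t.
(e): holds.
Valid on: (a), (c), (e).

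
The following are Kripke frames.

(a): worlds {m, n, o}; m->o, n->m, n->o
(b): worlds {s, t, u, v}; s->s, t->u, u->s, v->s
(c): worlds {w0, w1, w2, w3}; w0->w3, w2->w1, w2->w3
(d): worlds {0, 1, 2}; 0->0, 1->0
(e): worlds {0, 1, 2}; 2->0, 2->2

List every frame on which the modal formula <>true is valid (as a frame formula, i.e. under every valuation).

This is the axiom for seriality; its first-order frame correspondent is forall x exists y Rxy.
(a): fails — world o has no successor.
(b): holds.
(c): fails — world w1 has no successor.
(d): fails — world 2 has no successor.
(e): fails — world 0 has no successor.
Valid on: (b).

(b)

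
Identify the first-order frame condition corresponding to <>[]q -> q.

Equivalently (dual form): q → □◇q.
Suppose q→□◇q is valid. Take Rxy and set V(q)={x}. Then q at x, so □◇q at x, so ◇q at y, so some z with Ryz has q; z=x, i.e. Ryx.

symmetry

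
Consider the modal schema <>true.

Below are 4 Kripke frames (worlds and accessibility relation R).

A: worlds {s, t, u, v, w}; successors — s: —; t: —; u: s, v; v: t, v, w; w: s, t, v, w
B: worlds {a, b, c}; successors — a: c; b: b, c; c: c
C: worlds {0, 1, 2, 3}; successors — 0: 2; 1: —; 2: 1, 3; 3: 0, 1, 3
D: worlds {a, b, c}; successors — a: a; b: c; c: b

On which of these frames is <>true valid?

B, D

The schema corresponds to seriality: forall x exists y Rxy.
A: fails — world s has no successor.
B: holds.
C: fails — world 1 has no successor.
D: holds.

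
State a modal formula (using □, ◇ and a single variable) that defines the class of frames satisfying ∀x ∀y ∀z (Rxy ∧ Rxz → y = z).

This is partial functionality; the standard corresponding axiom is CD: ◇ψ → □ψ.

◇ψ → □ψ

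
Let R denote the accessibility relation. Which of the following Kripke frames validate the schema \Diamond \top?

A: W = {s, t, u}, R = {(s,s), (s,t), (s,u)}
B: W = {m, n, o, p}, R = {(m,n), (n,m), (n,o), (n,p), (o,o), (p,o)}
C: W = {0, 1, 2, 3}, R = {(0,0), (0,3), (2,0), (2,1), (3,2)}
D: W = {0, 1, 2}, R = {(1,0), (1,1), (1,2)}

The schema corresponds to seriality: \forall x \exists y Rxy.
A: fails — world t has no successor.
B: ✓.
C: fails — world 1 has no successor.
D: fails — world 0 has no successor.

B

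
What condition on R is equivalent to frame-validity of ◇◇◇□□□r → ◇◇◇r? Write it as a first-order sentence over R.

∀x ∀y (xR³y → ∃w (yR³w ∧ xR³w))

This is a Sahlqvist (Geach-type) schema ◇^3□^3r → □^0◇^3r.
Minimal-valuation argument: fix x; take any y with xR^3y and any z with xR^0z. Set V(r) to the set of worlds R-reachable from y in exactly 3 steps. Then □^3r holds at y, so the antecedent holds at x; validity forces ◇^3r at z, giving a w with zR^3w and yR^3w.
First-order correspondent: ∀x ∀y (xR³y → ∃w (yR³w ∧ xR³w)).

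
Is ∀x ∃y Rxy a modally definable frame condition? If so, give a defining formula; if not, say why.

This is a Sahlqvist condition; the D axiom □q → ◇q defines it.
Suppose □q→◇q is valid. At any x set V(q)=W. Then □q at x, so ◇q at x, so x has a successor.

Definable; □q → ◇q defines it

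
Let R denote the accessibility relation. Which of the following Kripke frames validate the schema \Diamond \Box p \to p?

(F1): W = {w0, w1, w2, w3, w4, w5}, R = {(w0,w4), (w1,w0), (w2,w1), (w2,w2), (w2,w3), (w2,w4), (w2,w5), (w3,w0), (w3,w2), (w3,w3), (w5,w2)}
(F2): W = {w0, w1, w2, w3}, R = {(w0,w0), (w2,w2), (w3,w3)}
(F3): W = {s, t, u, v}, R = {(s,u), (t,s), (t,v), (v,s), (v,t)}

The schema corresponds to a generalized confluence (Geach) condition: \forall x \forall y (xRy \to \exists w (yRw \wedge x = w)).
(F1): fails — w0Rw4 but no w with w4Rw and w0=w.
(F2): ✓.
(F3): fails — sRu but no w with uRw and s=w.
Valid on: (F2).

(F2)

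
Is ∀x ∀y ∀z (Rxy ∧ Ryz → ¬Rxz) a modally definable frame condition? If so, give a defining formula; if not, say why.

No

Any modally definable frame class is closed under surjective bounded morphisms.
The 7-cycle (worlds 0,1,2,3,4,5,6 with 0→1→2→3→4→5→6→0) is intransitive. Mapping every world to a single reflexive point • is a surjective bounded morphism; the reflexive point is not intransitive (R••∧R•• but R••).
So the class is not modally definable.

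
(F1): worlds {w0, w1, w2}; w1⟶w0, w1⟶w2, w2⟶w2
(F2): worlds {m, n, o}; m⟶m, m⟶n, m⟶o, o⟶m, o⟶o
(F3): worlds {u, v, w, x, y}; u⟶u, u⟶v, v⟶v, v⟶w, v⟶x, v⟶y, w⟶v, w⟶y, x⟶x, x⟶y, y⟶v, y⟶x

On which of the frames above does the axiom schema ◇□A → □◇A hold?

This is the axiom for convergence; its first-order frame correspondent is ∀x ∀y ∀z (Rxy ∧ Rxz → ∃w (Ryw ∧ Rzw)).
(F1): fails — Rw1w2 and Rw1w0 but w2 and w0 have no common successor.
(F2): fails — Rmo and Rmn but o and n have no common successor.
(F3): satisfies the condition.
Valid on: (F3).

(F3)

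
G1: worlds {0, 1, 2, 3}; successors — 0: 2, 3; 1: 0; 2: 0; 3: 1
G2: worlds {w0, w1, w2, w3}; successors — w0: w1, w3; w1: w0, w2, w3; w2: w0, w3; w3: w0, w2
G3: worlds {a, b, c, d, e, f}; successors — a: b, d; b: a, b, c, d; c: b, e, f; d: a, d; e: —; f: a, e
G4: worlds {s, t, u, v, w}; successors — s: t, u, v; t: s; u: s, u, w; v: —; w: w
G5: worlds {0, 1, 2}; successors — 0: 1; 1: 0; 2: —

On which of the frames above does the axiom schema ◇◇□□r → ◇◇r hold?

G2, G5

Frame correspondent (Sahlqvist): ∀x ∀y (xR²y → ∃w (yR²w ∧ xR²w)) — i.e. a generalized confluence (Geach) condition.
G1: fails — 0R²1 but no w with 1R²w and 0R²w.
G2: condition met.
G3: fails — bR²e but no w with eR²w and bR²w.
G4: fails — tR²v but no w* with vR²w* and tR²w*.
G5: condition met.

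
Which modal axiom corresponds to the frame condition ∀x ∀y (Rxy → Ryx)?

q → □◇q

A defining formula is q → □◇q (the B axiom).
Suppose q→□◇q is valid. Take Rxy and set V(q)={x}. Then q at x, so □◇q at x, so ◇q at y, so some z with Ryz has q; z=x, i.e. Ryx.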